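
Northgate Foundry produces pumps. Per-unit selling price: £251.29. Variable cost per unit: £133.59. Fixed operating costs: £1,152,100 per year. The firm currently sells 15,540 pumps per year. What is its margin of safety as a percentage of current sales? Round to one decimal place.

37.0%

Contribution margin per unit = £251.29 − £133.59 = £117.70. Break-even units = £1,152,100 ÷ £117.70 = 9,788.45; break-even revenue = 9,788.45 × £251.29 = £2,459,738.39.
Actual sales revenue = 15,540 × £251.29 = £3,905,046.60.
Margin of safety = (£3,905,046.60 − £2,459,738.39) ÷ £3,905,046.60 = 37.0%.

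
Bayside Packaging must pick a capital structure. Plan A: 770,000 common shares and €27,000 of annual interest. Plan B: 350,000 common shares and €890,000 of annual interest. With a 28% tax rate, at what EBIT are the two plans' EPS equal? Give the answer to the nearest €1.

At indifference, (EBIT − 27,000)(1 − t)/770,000 = (EBIT − 890,000)(1 − t)/350,000.
Cancelling (1 − t) and cross-multiplying: 350,000·(EBIT − 27,000) = 770,000·(EBIT − 890,000).
Solving, EBIT = (890,000·770,000 − 27,000·350,000) / (770,000 − 350,000) = 675,850,000,000 / 420,000 = 1,609,166.67.

€1,609,167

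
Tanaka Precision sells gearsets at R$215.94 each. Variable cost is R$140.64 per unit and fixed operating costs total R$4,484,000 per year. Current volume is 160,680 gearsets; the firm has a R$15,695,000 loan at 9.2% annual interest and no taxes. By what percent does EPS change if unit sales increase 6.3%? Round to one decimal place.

Total contribution margin = 160,680 × R$75.30 = R$12,099,204.00.
EBIT = R$12,099,204.00 − R$4,484,000 = R$7,615,204.00.
Interest = R$1,443,940.00, so EBIT − I = R$6,171,264.00.
DCL = total CM / (EBIT − I) = R$12,099,204.00 / R$6,171,264.00 = 1.9606.
EPS therefore changes by 1.9606 × (+6.3%) = +12.4%.

+12.4%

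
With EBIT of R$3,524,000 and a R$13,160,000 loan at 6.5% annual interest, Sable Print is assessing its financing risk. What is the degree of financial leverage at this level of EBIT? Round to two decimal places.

Annual interest charges come to R$855,400.00.
DFL = EBIT ÷ (EBIT − I) = R$3,524,000 ÷ (R$3,524,000 − R$855,400.00) = R$3,524,000 ÷ R$2,668,600.00 = 1.3205.

1.32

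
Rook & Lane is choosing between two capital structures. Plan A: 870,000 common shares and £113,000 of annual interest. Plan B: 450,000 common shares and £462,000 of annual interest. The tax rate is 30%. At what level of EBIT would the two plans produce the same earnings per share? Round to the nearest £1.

At indifference, (EBIT − 113,000)(1 − t)/870,000 = (EBIT − 462,000)(1 − t)/450,000.
The (1 − t) factor cancels: (EBIT − 113,000) × 450,000 = (EBIT − 462,000) × 870,000.
Solving, EBIT = (462,000·870,000 − 113,000·450,000) / (870,000 − 450,000) = 351,090,000,000 / 420,000 = 835,928.57.

£835,929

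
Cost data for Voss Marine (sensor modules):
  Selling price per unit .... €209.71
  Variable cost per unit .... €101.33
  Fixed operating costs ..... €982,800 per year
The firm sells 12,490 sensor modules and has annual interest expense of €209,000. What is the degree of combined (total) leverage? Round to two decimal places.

Contribution at this volume is 12,490 × €108.38 = €1,353,666.20.
EBIT = €1,353,666.20 − €982,800 = €370,866.20. Interest = €209,000.00.
DOL = €1,353,666.20 ÷ €370,866.20 = 3.6500; DFL = €370,866.20 ÷ €161,866.20 = 2.2912.
DCL = DOL × DFL = 3.6500 × 2.2912 = 8.3629.

8.36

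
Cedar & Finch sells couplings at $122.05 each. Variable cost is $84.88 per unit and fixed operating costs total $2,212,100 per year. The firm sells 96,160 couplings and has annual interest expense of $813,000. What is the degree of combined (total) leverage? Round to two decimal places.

6.51

Total contribution margin = 96,160 × $37.17 = $3,574,267.20.
Subtracting fixed costs: EBIT = $3,574,267.20 − $2,212,100 = $1,362,167.20. Interest = $813,000.00.
DOL = $3,574,267.20 ÷ $1,362,167.20 = 2.6240; DFL = $1,362,167.20 ÷ $549,167.20 = 2.4804.
DCL = DOL × DFL = 2.6240 × 2.4804 = 6.5086.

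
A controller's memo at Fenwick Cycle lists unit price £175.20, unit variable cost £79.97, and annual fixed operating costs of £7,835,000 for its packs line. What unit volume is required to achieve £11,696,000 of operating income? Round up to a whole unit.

205,093 packs

Contribution margin per unit = £175.20 − £79.97 = £95.23.
Units = (FC + target) / CM = (£7,835,000 + £11,696,000) / £95.23 = 205,092.93, so 205,093 packs.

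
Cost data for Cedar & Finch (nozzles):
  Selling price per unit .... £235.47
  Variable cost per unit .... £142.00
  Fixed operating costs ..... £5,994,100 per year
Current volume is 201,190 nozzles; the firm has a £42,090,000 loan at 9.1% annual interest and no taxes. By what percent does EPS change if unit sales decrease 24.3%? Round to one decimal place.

-50.9%

Contribution at this volume is 201,190 × £93.47 = £18,805,229.30.
Subtracting fixed costs: EBIT = £18,805,229.30 − £5,994,100 = £12,811,129.30.
After interest of £3,830,190.00, pre-tax earnings = £8,980,939.30.
DCL = total CM / (EBIT − I) = £18,805,229.30 / £8,980,939.30 = 2.0939.
%ΔEPS = DCL × %ΔSales = 2.0939 × -24.3% = -50.9%.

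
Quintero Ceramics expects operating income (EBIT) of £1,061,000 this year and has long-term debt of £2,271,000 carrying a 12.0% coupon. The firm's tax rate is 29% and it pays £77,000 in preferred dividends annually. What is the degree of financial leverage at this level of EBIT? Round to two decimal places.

Annual interest charges come to £272,520.00.
Preferred dividends grossed up pre-tax: £77,000 / (1 − 0.29) = £108,450.70.
DFL = EBIT ÷ [EBIT − I − D_p/(1−t)] = £1,061,000 ÷ [£1,061,000 − £272,520.00 − £108,450.70] = £1,061,000 ÷ £680,029.30 = 1.5602.

1.56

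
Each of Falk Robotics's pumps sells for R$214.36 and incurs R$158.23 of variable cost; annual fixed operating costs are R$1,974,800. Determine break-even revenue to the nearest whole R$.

CM per unit = R$214.36 − R$158.23 = R$56.13; CM ratio = R$56.13 / R$214.36 = 0.2618.
Break-even sales = FC ÷ CM ratio = R$1,974,800 × R$214.36 / R$56.13 = R$7,541,745.

R$7,541,745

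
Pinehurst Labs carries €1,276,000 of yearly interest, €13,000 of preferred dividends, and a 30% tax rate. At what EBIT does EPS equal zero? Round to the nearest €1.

€1,294,571

Grossing the preferred dividend up to pre-tax terms: €13,000 / (1 − 0.30) = €18,571.43.
EPS = 0 when EBIT covers interest plus the pre-tax preferred burden: €1,276,000 + €18,571.43 = €1,294,571.43.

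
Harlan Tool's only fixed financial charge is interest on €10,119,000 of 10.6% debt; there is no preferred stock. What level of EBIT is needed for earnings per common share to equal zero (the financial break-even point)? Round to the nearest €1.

€1,072,614

Annual interest = 10.6% × €10,119,000 = €1,072,614.00.
With no preferred dividends, EPS = 0 when EBIT exactly covers interest, so the financial break-even EBIT is €1,072,614.00.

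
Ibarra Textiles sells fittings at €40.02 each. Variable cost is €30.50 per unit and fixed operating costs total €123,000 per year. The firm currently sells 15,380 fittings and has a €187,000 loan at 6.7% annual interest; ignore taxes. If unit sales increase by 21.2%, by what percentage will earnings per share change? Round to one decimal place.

At 15,380 units, contribution = 15,380 × €9.52 = €146,417.60.
EBIT = €146,417.60 − €123,000 = €23,417.60.
After interest of €12,529.00, pre-tax earnings = €10,888.60.
Degree of combined leverage = contribution ÷ (EBIT − I) = €146,417.60 ÷ €10,888.60 = 13.4469.
%ΔEPS = DCL × %ΔSales = 13.4469 × +21.2% = +285.1%.

+285.1%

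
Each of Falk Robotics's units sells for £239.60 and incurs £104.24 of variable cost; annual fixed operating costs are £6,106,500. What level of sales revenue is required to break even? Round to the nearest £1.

£10,809,082

Contribution margin per unit = £239.60 − £104.24 = £135.36, a CM ratio of £135.36 ÷ £239.60 = 0.5649.
Break-even sales = FC ÷ CM ratio = £6,106,500 × £239.60 / £135.36 = £10,809,082.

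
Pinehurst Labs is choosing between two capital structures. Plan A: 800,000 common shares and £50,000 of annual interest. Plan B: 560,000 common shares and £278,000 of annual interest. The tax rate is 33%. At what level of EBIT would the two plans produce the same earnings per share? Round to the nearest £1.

At indifference, (EBIT − 50,000)(1 − t)/800,000 = (EBIT − 278,000)(1 − t)/560,000.
Cancelling (1 − t) and cross-multiplying: 560,000·(EBIT − 50,000) = 800,000·(EBIT − 278,000).
EBIT × (800,000 − 560,000) = 278,000 × 800,000 − 50,000 × 560,000 = 194,400,000,000, so EBIT = 194,400,000,000 ÷ 240,000 = 810,000.00.

£810,000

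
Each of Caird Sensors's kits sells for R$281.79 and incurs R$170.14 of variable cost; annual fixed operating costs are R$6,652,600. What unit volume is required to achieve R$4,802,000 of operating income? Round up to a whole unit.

Unit CM = price − variable cost = R$281.79 − R$170.14 = R$111.65.
Required volume = (fixed costs + target profit) ÷ CM = (R$6,652,600 + R$4,802,000) ÷ R$111.65 = 102,593.82, so 102,594 kits.

102,594 kits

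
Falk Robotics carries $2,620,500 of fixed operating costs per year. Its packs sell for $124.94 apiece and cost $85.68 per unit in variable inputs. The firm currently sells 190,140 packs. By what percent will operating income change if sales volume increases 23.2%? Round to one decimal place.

Total contribution margin = 190,140 × $39.26 = $7,464,896.40.
Subtracting fixed costs: EBIT = $7,464,896.40 − $2,620,500 = $4,844,396.40.
So DOL = total CM / EBIT = $7,464,896.40 / $4,844,396.40 = 1.5409.
%ΔEBIT = DOL × %ΔSales = 1.5409 × +23.2% = +35.7%.

+35.7%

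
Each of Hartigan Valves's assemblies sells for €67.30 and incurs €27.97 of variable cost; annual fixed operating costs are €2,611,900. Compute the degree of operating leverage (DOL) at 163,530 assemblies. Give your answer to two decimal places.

Contribution at this volume is 163,530 × €39.33 = €6,431,634.90.
Subtracting fixed costs: EBIT = €6,431,634.90 − €2,611,900 = €3,819,734.90.
DOL = contribution ÷ EBIT = €6,431,634.90 ÷ €3,819,734.90 = 1.6838.

1.68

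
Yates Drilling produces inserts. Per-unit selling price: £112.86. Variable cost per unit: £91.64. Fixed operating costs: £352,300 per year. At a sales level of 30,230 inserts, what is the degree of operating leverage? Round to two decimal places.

Contribution at this volume is 30,230 × £21.22 = £641,480.60.
Operating income = contribution − fixed costs = £641,480.60 − £352,300 = £289,180.60.
DOL = contribution ÷ EBIT = £641,480.60 ÷ £289,180.60 = 2.2183.

2.22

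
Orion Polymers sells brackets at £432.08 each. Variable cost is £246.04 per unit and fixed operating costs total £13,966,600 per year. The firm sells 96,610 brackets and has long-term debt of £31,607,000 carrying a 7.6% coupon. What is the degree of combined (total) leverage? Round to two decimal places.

Contribution at this volume is 96,610 × £186.04 = £17,973,324.40.
Operating income = contribution − fixed costs = £17,973,324.40 − £13,966,600 = £4,006,724.40. Interest = £2,402,132.00.
DOL = £17,973,324.40 ÷ £4,006,724.40 = 4.4858; DFL = £4,006,724.40 ÷ £1,604,592.40 = 2.4970.
DCL = DOL × DFL = 4.4858 × 2.4970 = 11.2010.

11.20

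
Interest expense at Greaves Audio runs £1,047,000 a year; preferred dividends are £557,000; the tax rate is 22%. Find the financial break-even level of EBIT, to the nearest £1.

Preferred dividends are paid after tax, so their pre-tax equivalent is £557,000 ÷ (1 − 0.22) = £714,102.56.
EPS = 0 when EBIT covers interest plus the pre-tax preferred burden: £1,047,000 + £714,102.56 = £1,761,102.56.

£1,761,103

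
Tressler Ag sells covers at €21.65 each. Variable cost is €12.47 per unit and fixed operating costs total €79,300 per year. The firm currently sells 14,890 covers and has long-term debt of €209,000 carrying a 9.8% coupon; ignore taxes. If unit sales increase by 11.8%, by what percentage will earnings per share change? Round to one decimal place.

+43.7%

Total contribution margin = 14,890 × €9.18 = €136,690.20.
Operating income = contribution − fixed costs = €136,690.20 − €79,300 = €57,390.20.
Interest = €20,482.00, so EBIT − I = €36,908.20.
Degree of combined leverage = contribution ÷ (EBIT − I) = €136,690.20 ÷ €36,908.20 = 3.7035.
EPS therefore changes by 3.7035 × (+11.8%) = +43.7%.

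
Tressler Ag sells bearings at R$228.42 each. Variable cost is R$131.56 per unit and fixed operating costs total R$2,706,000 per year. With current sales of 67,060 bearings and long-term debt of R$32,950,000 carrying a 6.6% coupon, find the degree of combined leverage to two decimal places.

4.02

Contribution at this volume is 67,060 × R$96.86 = R$6,495,431.60.
Operating income = contribution − fixed costs = R$6,495,431.60 − R$2,706,000 = R$3,789,431.60. Interest = R$2,174,700.00.
DOL = R$6,495,431.60 ÷ R$3,789,431.60 = 1.7141; DFL = R$3,789,431.60 ÷ R$1,614,731.60 = 2.3468.
DCL = DOL × DFL = 1.7141 × 2.3468 = 4.0226.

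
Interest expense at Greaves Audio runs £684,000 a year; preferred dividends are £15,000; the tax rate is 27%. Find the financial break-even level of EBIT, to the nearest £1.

Grossing the preferred dividend up to pre-tax terms: £15,000 / (1 − 0.27) = £20,547.95.
Financial break-even EBIT = interest + D_p ÷ (1 − t) = £684,000 + £20,547.95 = £704,547.95.

£704,548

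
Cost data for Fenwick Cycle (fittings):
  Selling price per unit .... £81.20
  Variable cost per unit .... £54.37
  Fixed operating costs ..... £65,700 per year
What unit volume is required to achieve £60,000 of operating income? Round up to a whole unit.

Contribution margin per unit = £81.20 − £54.37 = £26.83.
Units = (FC + target) / CM = (£65,700 + £60,000) / £26.83 = 4,685.05, so 4,686 fittings.

4,686 fittings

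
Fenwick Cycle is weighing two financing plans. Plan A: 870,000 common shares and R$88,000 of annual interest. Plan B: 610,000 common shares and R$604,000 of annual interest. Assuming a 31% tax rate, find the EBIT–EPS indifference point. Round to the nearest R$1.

R$1,814,615

Set EPS_A = EPS_B: (EBIT − R$88,000)(1 − 0.31) ÷ 870,000 = (EBIT − R$604,000)(1 − 0.31) ÷ 610,000.
Cancelling (1 − t) and cross-multiplying: 610,000·(EBIT − 88,000) = 870,000·(EBIT − 604,000).
EBIT × (870,000 − 610,000) = 604,000 × 870,000 − 88,000 × 610,000 = 471,800,000,000, so EBIT = 471,800,000,000 ÷ 260,000 = 1,814,615.38.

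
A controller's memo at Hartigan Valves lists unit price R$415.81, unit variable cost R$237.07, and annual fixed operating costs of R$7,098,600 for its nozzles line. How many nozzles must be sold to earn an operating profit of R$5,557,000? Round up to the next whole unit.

70,805 nozzles

Each unit contributes R$415.81 − R$237.07 = R$178.74.
Units = (FC + target) / CM = (R$7,098,600 + R$5,557,000) / R$178.74 = 70,804.52, so 70,805 nozzles.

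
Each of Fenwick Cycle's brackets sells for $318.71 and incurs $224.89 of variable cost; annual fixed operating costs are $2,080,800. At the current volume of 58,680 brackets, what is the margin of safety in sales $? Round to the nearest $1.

Unit CM = price − variable cost = $318.71 − $224.89 = $93.82. Break-even units = $2,080,800 ÷ $93.82 = 22,178.64; break-even revenue = 22,178.64 × $318.71 = $7,068,554.34.
Actual sales revenue = 58,680 × $318.71 = $18,701,902.80.
Margin of safety = $18,701,902.80 − $7,068,554.34 = $11,633,348.

$11,633,348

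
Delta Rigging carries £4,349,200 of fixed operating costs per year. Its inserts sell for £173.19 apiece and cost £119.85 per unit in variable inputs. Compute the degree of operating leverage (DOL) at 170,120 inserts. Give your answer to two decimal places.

1.92

At 170,120 units, contribution = 170,120 × £53.34 = £9,074,200.80.
Subtracting fixed costs: EBIT = £9,074,200.80 − £4,349,200 = £4,725,000.80.
So DOL = total CM / EBIT = £9,074,200.80 / £4,725,000.80 = 1.9205.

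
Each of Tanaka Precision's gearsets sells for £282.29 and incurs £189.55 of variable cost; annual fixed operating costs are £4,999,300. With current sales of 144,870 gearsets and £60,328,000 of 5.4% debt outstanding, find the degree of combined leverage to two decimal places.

2.59

Total contribution margin = 144,870 × £92.74 = £13,435,243.80.
Subtracting fixed costs: EBIT = £13,435,243.80 − £4,999,300 = £8,435,943.80. Interest = £3,257,712.00.
DOL = £13,435,243.80 ÷ £8,435,943.80 = 1.5926; DFL = £8,435,943.80 ÷ £5,178,231.80 = 1.6291.
Combined leverage = 1.5926 × 1.6291 = 2.5945.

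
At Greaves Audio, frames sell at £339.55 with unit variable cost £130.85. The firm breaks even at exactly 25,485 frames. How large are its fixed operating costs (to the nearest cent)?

Unit CM = price − variable cost = £339.55 − £130.85 = £208.70.
Fixed costs = break-even units × CM = 25,485 × £208.70 = £5,318,719.50.

£5,318,719.50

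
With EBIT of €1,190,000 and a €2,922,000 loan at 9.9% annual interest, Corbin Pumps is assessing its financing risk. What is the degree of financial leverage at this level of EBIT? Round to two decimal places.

1.32

Interest = €289,278.00.
DFL = EBIT ÷ (EBIT − I) = €1,190,000 ÷ (€1,190,000 − €289,278.00) = €1,190,000 ÷ €900,722.00 = 1.3212.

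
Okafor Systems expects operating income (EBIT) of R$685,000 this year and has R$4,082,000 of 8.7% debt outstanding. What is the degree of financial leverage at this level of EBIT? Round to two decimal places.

Interest = R$355,134.00.
DFL = EBIT ÷ (EBIT − I) = R$685,000 ÷ (R$685,000 − R$355,134.00) = R$685,000 ÷ R$329,866.00 = 2.0766.

2.08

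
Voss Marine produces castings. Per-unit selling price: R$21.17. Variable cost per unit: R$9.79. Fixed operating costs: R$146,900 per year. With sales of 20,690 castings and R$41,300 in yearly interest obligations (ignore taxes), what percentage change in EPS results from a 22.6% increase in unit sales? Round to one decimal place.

+112.6%

Contribution at this volume is 20,690 × R$11.38 = R$235,452.20.
Operating income = contribution − fixed costs = R$235,452.20 − R$146,900 = R$88,552.20.
Interest = R$41,300.00, so EBIT − I = R$47,252.20.
Degree of combined leverage = contribution ÷ (EBIT − I) = R$235,452.20 ÷ R$47,252.20 = 4.9829.
EPS therefore changes by 4.9829 × (+22.6%) = +112.6%.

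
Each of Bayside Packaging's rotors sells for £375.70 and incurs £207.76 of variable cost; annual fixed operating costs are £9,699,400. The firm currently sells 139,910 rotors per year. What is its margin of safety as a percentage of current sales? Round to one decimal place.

58.7%

Contribution margin per unit = £375.70 − £207.76 = £167.94. Break-even units = £9,699,400 ÷ £167.94 = 57,755.15; break-even revenue = 57,755.15 × £375.70 = £21,698,610.10.
Current sales = 139,910 × £375.70 = £52,564,187.00.
Margin of safety = (£52,564,187.00 − £21,698,610.10) ÷ £52,564,187.00 = 58.7%.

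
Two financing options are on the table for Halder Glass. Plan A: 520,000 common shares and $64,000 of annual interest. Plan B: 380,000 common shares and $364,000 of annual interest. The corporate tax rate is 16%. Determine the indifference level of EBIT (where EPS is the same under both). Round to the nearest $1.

At indifference, (EBIT − 64,000)(1 − t)/520,000 = (EBIT − 364,000)(1 − t)/380,000.
The (1 − t) factor cancels: (EBIT − 64,000) × 380,000 = (EBIT − 364,000) × 520,000.
EBIT × (520,000 − 380,000) = 364,000 × 520,000 − 64,000 × 380,000 = 164,960,000,000, so EBIT = 164,960,000,000 ÷ 140,000 = 1,178,285.71.

$1,178,286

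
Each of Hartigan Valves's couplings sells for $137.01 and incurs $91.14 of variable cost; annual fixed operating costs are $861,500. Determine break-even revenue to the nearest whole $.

$2,573,231

Contribution margin per unit = $137.01 − $91.14 = $45.87, a CM ratio of $45.87 ÷ $137.01 = 0.3348.
Break-even sales = FC ÷ CM ratio = $861,500 × $137.01 / $45.87 = $2,573,231.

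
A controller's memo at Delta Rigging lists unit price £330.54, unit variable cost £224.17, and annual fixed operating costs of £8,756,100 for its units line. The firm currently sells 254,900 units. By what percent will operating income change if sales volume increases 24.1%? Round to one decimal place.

+35.6%

Total contribution margin = 254,900 × £106.37 = £27,113,713.00.
Operating income = contribution − fixed costs = £27,113,713.00 − £8,756,100 = £18,357,613.00.
Degree of operating leverage = £27,113,713.00 / £18,357,613.00 = 1.4770.
%ΔEBIT = DOL × %ΔSales = 1.4770 × +24.1% = +35.6%.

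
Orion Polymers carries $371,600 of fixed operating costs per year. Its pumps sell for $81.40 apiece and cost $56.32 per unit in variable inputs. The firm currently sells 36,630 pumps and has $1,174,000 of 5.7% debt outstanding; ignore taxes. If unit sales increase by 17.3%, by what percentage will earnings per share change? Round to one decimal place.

Contribution at this volume is 36,630 × $25.08 = $918,680.40.
Operating income = contribution − fixed costs = $918,680.40 − $371,600 = $547,080.40.
After interest of $66,918.00, pre-tax earnings = $480,162.40.
DCL = total CM / (EBIT − I) = $918,680.40 / $480,162.40 = 1.9133.
%ΔEPS = DCL × %ΔSales = 1.9133 × +17.3% = +33.1%.

+33.1%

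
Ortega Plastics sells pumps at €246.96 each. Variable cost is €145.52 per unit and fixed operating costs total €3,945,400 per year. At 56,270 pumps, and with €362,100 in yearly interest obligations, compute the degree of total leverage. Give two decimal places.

At 56,270 units, contribution = 56,270 × €101.44 = €5,708,028.80.
EBIT = €5,708,028.80 − €3,945,400 = €1,762,628.80. Interest = €362,100.00.
DOL = €5,708,028.80 ÷ €1,762,628.80 = 3.2384; DFL = €1,762,628.80 ÷ €1,400,528.80 = 1.2585.
Combined leverage = 3.2384 × 1.2585 = 4.0755.

4.08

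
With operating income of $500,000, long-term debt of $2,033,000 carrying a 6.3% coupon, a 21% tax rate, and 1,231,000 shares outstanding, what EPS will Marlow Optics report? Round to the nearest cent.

$0.24

Pre-tax income = $500,000 − $128,079.00 = $371,921.00.
After tax at 21%: net income = $371,921.00 × 0.79 = $293,817.59.
Per share: $293,817.59 / 1,231,000 shares = $0.24.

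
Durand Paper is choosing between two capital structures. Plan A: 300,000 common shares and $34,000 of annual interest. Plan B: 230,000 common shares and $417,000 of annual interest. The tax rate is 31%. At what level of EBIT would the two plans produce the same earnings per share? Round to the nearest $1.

At indifference, (EBIT − 34,000)(1 − t)/300,000 = (EBIT − 417,000)(1 − t)/230,000.
Cancelling (1 − t) and cross-multiplying: 230,000·(EBIT − 34,000) = 300,000·(EBIT − 417,000).
EBIT × (300,000 − 230,000) = 417,000 × 300,000 − 34,000 × 230,000 = 117,280,000,000, so EBIT = 117,280,000,000 ÷ 70,000 = 1,675,428.57.

$1,675,429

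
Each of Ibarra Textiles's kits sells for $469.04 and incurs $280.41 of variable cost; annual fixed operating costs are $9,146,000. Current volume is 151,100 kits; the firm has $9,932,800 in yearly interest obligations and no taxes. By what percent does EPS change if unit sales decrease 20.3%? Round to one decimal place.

-61.4%

At 151,100 units, contribution = 151,100 × $188.63 = $28,501,993.00.
Operating income = contribution − fixed costs = $28,501,993.00 − $9,146,000 = $19,355,993.00.
Interest = $9,932,800.00, so EBIT − I = $9,423,193.00.
DCL = total CM / (EBIT − I) = $28,501,993.00 / $9,423,193.00 = 3.0247.
EPS therefore changes by 3.0247 × (-20.3%) = -61.4%.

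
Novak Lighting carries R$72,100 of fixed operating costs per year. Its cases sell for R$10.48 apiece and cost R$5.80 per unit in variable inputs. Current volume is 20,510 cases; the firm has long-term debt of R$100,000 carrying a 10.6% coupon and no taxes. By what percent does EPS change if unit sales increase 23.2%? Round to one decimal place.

+167.6%

Total contribution margin = 20,510 × R$4.68 = R$95,986.80.
Operating income = contribution − fixed costs = R$95,986.80 − R$72,100 = R$23,886.80.
After interest of R$10,600.00, pre-tax earnings = R$13,286.80.
DCL = total CM / (EBIT − I) = R$95,986.80 / R$13,286.80 = 7.2242.
EPS therefore changes by 7.2242 × (+23.2%) = +167.6%.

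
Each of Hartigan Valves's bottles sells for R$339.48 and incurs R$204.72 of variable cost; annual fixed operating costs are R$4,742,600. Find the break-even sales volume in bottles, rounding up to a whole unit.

35,193 bottles

Each unit contributes R$339.48 − R$204.72 = R$134.76.
Break-even volume = fixed costs ÷ CM per unit = R$4,742,600 ÷ R$134.76 = 35,192.94, so 35,193 bottles.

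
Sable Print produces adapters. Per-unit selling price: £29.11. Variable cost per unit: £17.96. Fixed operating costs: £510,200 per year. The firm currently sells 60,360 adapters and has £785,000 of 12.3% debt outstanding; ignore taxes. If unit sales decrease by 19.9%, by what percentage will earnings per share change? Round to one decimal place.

At 60,360 units, contribution = 60,360 × £11.15 = £673,014.00.
Subtracting fixed costs: EBIT = £673,014.00 − £510,200 = £162,814.00.
After interest of £96,555.00, pre-tax earnings = £66,259.00.
DCL = total CM / (EBIT − I) = £673,014.00 / £66,259.00 = 10.1573.
EPS therefore changes by 10.1573 × (-19.9%) = -202.1%.

-202.1%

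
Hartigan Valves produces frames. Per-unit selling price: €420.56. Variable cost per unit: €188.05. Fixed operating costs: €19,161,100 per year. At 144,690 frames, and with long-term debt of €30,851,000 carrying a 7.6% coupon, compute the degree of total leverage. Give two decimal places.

2.77

Contribution at this volume is 144,690 × €232.51 = €33,641,871.90.
Subtracting fixed costs: EBIT = €33,641,871.90 − €19,161,100 = €14,480,771.90. Interest = €2,344,676.00, so EBIT − I = €12,136,095.90.
Degree of total leverage = total CM / (EBIT − interest) = €33,641,871.90 / €12,136,095.90 = 2.7721.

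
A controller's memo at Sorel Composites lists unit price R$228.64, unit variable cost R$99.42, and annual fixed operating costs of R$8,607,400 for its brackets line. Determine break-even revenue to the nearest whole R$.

R$15,229,809

CM per unit = R$228.64 − R$99.42 = R$129.22; CM ratio = R$129.22 / R$228.64 = 0.5652.
Break-even sales = FC ÷ CM ratio = R$8,607,400 × R$228.64 / R$129.22 = R$15,229,809.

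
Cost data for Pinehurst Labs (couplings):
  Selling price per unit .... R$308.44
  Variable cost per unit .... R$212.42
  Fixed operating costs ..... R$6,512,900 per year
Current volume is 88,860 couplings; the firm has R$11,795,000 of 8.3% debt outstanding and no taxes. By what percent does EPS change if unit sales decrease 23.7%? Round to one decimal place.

-194.4%

Contribution at this volume is 88,860 × R$96.02 = R$8,532,337.20.
Subtracting fixed costs: EBIT = R$8,532,337.20 − R$6,512,900 = R$2,019,437.20.
After interest of R$978,985.00, pre-tax earnings = R$1,040,452.20.
Degree of combined leverage = contribution ÷ (EBIT − I) = R$8,532,337.20 ÷ R$1,040,452.20 = 8.2006.
EPS therefore changes by 8.2006 × (-23.7%) = -194.4%.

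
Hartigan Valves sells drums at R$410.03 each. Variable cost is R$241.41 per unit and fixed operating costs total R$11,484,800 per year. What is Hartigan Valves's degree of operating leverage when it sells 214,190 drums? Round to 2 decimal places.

At 214,190 units, contribution = 214,190 × R$168.62 = R$36,116,717.80.
Subtracting fixed costs: EBIT = R$36,116,717.80 − R$11,484,800 = R$24,631,917.80.
Degree of operating leverage = R$36,116,717.80 / R$24,631,917.80 = 1.4663.

1.47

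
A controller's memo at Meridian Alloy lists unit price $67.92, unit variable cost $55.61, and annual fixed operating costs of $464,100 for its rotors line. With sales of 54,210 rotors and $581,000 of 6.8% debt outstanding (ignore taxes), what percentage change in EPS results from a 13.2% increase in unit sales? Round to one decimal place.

At 54,210 units, contribution = 54,210 × $12.31 = $667,325.10.
EBIT = $667,325.10 − $464,100 = $203,225.10.
After interest of $39,508.00, pre-tax earnings = $163,717.10.
Degree of combined leverage = contribution ÷ (EBIT − I) = $667,325.10 ÷ $163,717.10 = 4.0761.
%ΔEPS = DCL × %ΔSales = 4.0761 × +13.2% = +53.8%.

+53.8%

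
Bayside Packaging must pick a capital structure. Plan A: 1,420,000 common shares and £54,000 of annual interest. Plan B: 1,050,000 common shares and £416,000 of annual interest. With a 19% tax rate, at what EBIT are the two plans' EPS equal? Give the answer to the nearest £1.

At indifference, (EBIT − 54,000)(1 − t)/1,420,000 = (EBIT − 416,000)(1 − t)/1,050,000.
Cancelling (1 − t) and cross-multiplying: 1,050,000·(EBIT − 54,000) = 1,420,000·(EBIT − 416,000).
Solving, EBIT = (416,000·1,420,000 − 54,000·1,050,000) / (1,420,000 − 1,050,000) = 534,020,000,000 / 370,000 = 1,443,297.30.

£1,443,297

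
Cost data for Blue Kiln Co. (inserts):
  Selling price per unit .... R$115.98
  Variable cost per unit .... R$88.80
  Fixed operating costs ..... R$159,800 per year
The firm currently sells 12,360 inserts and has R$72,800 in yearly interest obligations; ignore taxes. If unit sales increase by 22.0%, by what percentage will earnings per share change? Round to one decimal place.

+71.5%

Total contribution margin = 12,360 × R$27.18 = R$335,944.80.
EBIT = R$335,944.80 − R$159,800 = R$176,144.80.
After interest of R$72,800.00, pre-tax earnings = R$103,344.80.
Degree of combined leverage = contribution ÷ (EBIT − I) = R$335,944.80 ÷ R$103,344.80 = 3.2507.
EPS therefore changes by 3.2507 × (+22.0%) = +71.5%.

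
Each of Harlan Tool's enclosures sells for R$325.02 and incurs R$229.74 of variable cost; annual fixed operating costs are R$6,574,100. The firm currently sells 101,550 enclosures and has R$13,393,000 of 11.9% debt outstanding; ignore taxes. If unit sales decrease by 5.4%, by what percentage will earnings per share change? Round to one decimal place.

-34.7%

Contribution at this volume is 101,550 × R$95.28 = R$9,675,684.00.
Subtracting fixed costs: EBIT = R$9,675,684.00 − R$6,574,100 = R$3,101,584.00.
Interest = R$1,593,767.00, so EBIT − I = R$1,507,817.00.
DCL = total CM / (EBIT − I) = R$9,675,684.00 / R$1,507,817.00 = 6.4170.
EPS therefore changes by 6.4170 × (-5.4%) = -34.7%.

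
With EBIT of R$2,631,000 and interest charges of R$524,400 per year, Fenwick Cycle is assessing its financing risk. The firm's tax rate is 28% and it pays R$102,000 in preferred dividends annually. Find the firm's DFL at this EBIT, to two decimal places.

1.34

Interest = R$524,400.00.
Preferred dividends grossed up pre-tax: R$102,000 / (1 − 0.28) = R$141,666.67.
DFL = EBIT ÷ [EBIT − I − D_p/(1−t)] = R$2,631,000 ÷ [R$2,631,000 − R$524,400.00 − R$141,666.67] = R$2,631,000 ÷ R$1,964,933.33 = 1.3390.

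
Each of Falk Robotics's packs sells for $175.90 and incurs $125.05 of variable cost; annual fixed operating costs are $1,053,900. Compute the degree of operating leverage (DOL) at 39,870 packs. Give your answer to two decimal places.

Total contribution margin = 39,870 × $50.85 = $2,027,389.50.
Operating income = contribution − fixed costs = $2,027,389.50 − $1,053,900 = $973,489.50.
DOL = contribution ÷ EBIT = $2,027,389.50 ÷ $973,489.50 = 2.0826.

2.08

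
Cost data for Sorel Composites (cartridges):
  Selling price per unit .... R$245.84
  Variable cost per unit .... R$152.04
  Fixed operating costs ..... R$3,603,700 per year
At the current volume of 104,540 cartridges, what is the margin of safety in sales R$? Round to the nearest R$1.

R$16,255,192

Unit CM = price − variable cost = R$245.84 − R$152.04 = R$93.80. Break-even units = R$3,603,700 ÷ R$93.80 = 38,418.98; break-even revenue = 38,418.98 × R$245.84 = R$9,444,921.19.
Current sales = 104,540 × R$245.84 = R$25,700,113.60.
Margin of safety = R$25,700,113.60 − R$9,444,921.19 = R$16,255,192.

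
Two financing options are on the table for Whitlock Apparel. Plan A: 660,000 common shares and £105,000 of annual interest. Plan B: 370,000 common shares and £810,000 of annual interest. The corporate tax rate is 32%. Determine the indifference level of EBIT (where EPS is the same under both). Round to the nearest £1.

At indifference, (EBIT − 105,000)(1 − t)/660,000 = (EBIT − 810,000)(1 − t)/370,000.
Cancelling (1 − t) and cross-multiplying: 370,000·(EBIT − 105,000) = 660,000·(EBIT − 810,000).
Solving, EBIT = (810,000·660,000 − 105,000·370,000) / (660,000 − 370,000) = 495,750,000,000 / 290,000 = 1,709,482.76.

£1,709,483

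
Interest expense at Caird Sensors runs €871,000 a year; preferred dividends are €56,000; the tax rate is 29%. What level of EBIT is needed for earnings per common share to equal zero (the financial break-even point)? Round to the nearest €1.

Grossing the preferred dividend up to pre-tax terms: €56,000 / (1 − 0.29) = €78,873.24.
Financial break-even EBIT = interest + D_p ÷ (1 − t) = €871,000 + €78,873.24 = €949,873.24.

€949,873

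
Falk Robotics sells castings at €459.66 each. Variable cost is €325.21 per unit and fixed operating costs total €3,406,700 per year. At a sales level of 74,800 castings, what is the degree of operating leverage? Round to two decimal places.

1.51

At 74,800 units, contribution = 74,800 × €134.45 = €10,056,860.00.
Subtracting fixed costs: EBIT = €10,056,860.00 − €3,406,700 = €6,650,160.00.
So DOL = total CM / EBIT = €10,056,860.00 / €6,650,160.00 = 1.5123.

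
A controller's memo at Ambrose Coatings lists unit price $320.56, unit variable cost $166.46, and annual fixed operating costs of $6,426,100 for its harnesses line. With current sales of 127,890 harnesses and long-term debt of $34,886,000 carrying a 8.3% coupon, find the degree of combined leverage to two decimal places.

1.90

Contribution at this volume is 127,890 × $154.10 = $19,707,849.00.
Subtracting fixed costs: EBIT = $19,707,849.00 − $6,426,100 = $13,281,749.00. Interest = $2,895,538.00.
DOL = $19,707,849.00 ÷ $13,281,749.00 = 1.4838; DFL = $13,281,749.00 ÷ $10,386,211.00 = 1.2788.
Combined leverage = 1.4838 × 1.2788 = 1.8975.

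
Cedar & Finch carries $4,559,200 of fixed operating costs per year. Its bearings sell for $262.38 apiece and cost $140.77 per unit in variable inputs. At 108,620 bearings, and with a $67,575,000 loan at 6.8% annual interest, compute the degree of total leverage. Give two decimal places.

3.26

Contribution at this volume is 108,620 × $121.61 = $13,209,278.20.
Operating income = contribution − fixed costs = $13,209,278.20 − $4,559,200 = $8,650,078.20. Interest = $4,595,100.00, so EBIT − I = $4,054,978.20.
Degree of total leverage = total CM / (EBIT − interest) = $13,209,278.20 / $4,054,978.20 = 3.2575.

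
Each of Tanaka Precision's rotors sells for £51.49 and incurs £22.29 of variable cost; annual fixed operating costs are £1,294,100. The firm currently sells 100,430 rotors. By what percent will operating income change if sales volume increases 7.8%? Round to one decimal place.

+14.0%

Contribution at this volume is 100,430 × £29.20 = £2,932,556.00.
Operating income = contribution − fixed costs = £2,932,556.00 − £1,294,100 = £1,638,456.00.
DOL = contribution ÷ EBIT = £2,932,556.00 ÷ £1,638,456.00 = 1.7898.
So EBIT moves 1.7898 × (+7.8%) = +14.0%.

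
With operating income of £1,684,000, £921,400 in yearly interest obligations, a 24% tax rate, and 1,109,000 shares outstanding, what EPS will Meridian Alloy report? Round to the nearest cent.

Pre-tax income = £1,684,000 − £921,400.00 = £762,600.00.
After tax at 24%: net income = £762,600.00 × 0.76 = £579,576.00.
EPS = £579,576.00 ÷ 1,109,000 = £0.52.

£0.52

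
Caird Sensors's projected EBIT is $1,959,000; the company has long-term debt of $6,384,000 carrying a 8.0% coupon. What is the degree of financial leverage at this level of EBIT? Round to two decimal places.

1.35

Annual interest charges come to $510,720.00.
DFL = EBIT ÷ (EBIT − I) = $1,959,000 ÷ ($1,959,000 − $510,720.00) = $1,959,000 ÷ $1,448,280.00 = 1.3526.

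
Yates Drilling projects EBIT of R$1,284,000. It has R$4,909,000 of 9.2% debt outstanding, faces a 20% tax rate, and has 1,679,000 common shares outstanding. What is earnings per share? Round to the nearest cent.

Interest = R$451,628.00, so EBT = R$1,284,000 − R$451,628.00 = R$832,372.00.
Net income = R$832,372.00 × (1 − 0.20) = R$665,897.60.
Per share: R$665,897.60 / 1,679,000 shares = R$0.40.

R$0.40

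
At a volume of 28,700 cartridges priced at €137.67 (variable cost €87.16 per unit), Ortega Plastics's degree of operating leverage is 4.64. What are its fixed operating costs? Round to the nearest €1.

Contribution at this volume is 28,700 × €50.51 = €1,449,637.00.
DOL = contribution / EBIT, so EBIT = €1,449,637.00 / 4.64 = €312,421.77.
And FC = contribution − EBIT = €1,449,637.00 − €312,421.77 = €1,137,215.

€1,137,215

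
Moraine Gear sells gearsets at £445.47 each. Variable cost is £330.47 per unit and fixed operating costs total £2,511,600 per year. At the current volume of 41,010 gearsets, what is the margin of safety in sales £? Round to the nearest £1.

Unit CM = price − variable cost = £445.47 − £330.47 = £115.00. Break-even units = £2,511,600 ÷ £115.00 = 21,840.00; break-even revenue = 21,840.00 × £445.47 = £9,729,064.80.
Actual sales revenue = 41,010 × £445.47 = £18,268,724.70.
Margin of safety = £18,268,724.70 − £9,729,064.80 = £8,539,660.

£8,539,660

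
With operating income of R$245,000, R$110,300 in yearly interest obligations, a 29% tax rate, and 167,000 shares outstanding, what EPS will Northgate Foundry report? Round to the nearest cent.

R$0.57

Interest = R$110,300.00, so EBT = R$245,000 − R$110,300.00 = R$134,700.00.
Net income = R$134,700.00 × (1 − 0.29) = R$95,637.00.
Per share: R$95,637.00 / 167,000 shares = R$0.57.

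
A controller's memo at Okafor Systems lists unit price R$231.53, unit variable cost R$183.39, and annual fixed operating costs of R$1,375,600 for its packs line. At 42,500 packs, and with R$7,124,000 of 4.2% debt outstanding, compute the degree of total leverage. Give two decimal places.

Total contribution margin = 42,500 × R$48.14 = R$2,045,950.00.
Operating income = contribution − fixed costs = R$2,045,950.00 − R$1,375,600 = R$670,350.00. Interest = R$299,208.00, so EBIT − I = R$371,142.00.
Degree of total leverage = total CM / (EBIT − interest) = R$2,045,950.00 / R$371,142.00 = 5.5126.

5.51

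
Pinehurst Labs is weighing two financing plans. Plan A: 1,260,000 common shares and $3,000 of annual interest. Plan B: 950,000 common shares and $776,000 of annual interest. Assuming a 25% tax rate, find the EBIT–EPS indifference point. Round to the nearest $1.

$3,144,871

At indifference, (EBIT − 3,000)(1 − t)/1,260,000 = (EBIT − 776,000)(1 − t)/950,000.
The (1 − t) factor cancels: (EBIT − 3,000) × 950,000 = (EBIT − 776,000) × 1,260,000.
Solving, EBIT = (776,000·1,260,000 − 3,000·950,000) / (1,260,000 − 950,000) = 974,910,000,000 / 310,000 = 3,144,870.97.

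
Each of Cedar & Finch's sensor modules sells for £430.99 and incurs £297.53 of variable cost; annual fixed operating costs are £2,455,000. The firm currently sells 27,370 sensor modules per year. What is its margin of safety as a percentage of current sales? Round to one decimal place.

Unit CM = price − variable cost = £430.99 − £297.53 = £133.46. Break-even units = £2,455,000 ÷ £133.46 = 18,395.02; break-even revenue = 18,395.02 × £430.99 = £7,928,071.71.
Actual sales revenue = 27,370 × £430.99 = £11,796,196.30.
Margin of safety = (£11,796,196.30 − £7,928,071.71) ÷ £11,796,196.30 = 32.8%.

32.8%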